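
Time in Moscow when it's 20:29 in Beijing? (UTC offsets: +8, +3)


15:29

Time difference = UTC+3 - UTC+8 = -5 hours
New hour = (20 -5) mod 24
= 15 mod 24 = 15
Minutes unchanged → 15:29


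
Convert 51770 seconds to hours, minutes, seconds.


14h 22m 50s

Hours: 51770 ÷ 3600 = 14 remainder 1370
Minutes: 1370 ÷ 60 = 22 remainder 50
Seconds: 50


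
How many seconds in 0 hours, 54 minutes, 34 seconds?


3274 seconds

Hours: 0 × 3600 = 0
Minutes: 54 × 60 = 3240
Seconds: 34
Total = 0 + 3240 + 34 = 3274


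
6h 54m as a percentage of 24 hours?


0.2875 (28.75%)

Total minutes: 6×60 + 54 = 414
Day = 24×60 = 1440 minutes
Fraction = 414/1440 = 0.2875
As a percentage: 414/1440 × 100 = 28.75%


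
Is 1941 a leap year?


No

Rules: divisible by 4 AND (not by 100 OR by 400)
1941 ÷ 4 = 485 remainder 1 → not divisible by 4
Not divisible by 4 → not a leap year


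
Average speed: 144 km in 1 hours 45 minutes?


Distance: 144 km
Time: 1h 45m = 105 min = 105/60 = 7/4 hours
Speed = 144 ÷ (7/4) = 144 × 4 / 7 = 576/7 ≈ 82.3 km/h

82.3 km/h


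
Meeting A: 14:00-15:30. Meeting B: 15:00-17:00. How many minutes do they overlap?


30 minutes

Meeting A: 840-930 (in minutes from midnight)
Meeting B: 900-1020
Overlap start = max(840, 900) = 900
Overlap end = min(930, 1020) = 930
Overlap = max(0, 930 - 900) = 30 min


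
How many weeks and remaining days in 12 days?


1 weeks 5 days

Weeks: 12 ÷ 7 = 1 remainder 5


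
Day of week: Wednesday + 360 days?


Saturday

Start: Wednesday (index 2)
(2 + 360) mod 7
= 362 mod 7
= 5
Index 5 → Saturday


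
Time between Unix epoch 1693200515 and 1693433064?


Difference = 1693433064 - 1693200515 = 232549 seconds
In hours: 232549 / 3600 ≈ 64.6
In days: 232549 / 86400 ≈ 2.69

232549 seconds (64.6 hours / 2.69 days)


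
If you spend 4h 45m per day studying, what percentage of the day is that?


Time: 285 minutes
Day: 1440 minutes
Percentage = (285/1440) × 100 ≈ 19.8%

19.8%


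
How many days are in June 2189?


30 days

Month: June (month 6)
June has 30 days


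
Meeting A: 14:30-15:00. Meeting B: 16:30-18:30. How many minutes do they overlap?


0 minutes

Meeting A: 870-900 (in minutes from midnight)
Meeting B: 990-1110
Overlap start = max(870, 990) = 990
Overlap end = min(900, 1110) = 900
Overlap = max(0, 900 - 990) = 0 min


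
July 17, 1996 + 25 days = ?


Start: July 17, 1996
Add 25 days
July 17 → August 1: 31 - 17 + 1 = 15 days (25 - 15 = 10 left)
August 1 + 10 = August 11, 1996

August 11, 1996


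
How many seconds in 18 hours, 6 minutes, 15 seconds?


65175 seconds

Hours: 18 × 3600 = 64800
Minutes: 6 × 60 = 360
Seconds: 15
Total = 64800 + 360 + 15 = 65175


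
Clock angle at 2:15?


22.5°

Hour hand = 2×30 + 15×0.5 = 67.5°
Minute hand = 15×6 = 90°
Difference = |67.5 - 90| = 22.5°


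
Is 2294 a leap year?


No

Rules: divisible by 4 AND (not by 100 OR by 400)
2294 ÷ 4 = 573 remainder 2 → not divisible by 4
Not divisible by 4 → not a leap year


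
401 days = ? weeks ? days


Weeks: 401 ÷ 7 = 57 remainder 2

57 weeks 2 days


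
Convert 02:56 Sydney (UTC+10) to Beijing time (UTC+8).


00:56

Time difference = UTC+8 - UTC+10 = -2 hours
New hour = (2 -2) mod 24
= 0 mod 24 = 0
Minutes unchanged → 00:56


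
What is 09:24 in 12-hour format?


Hour: 9
9 < 12 → AM

9:24 AM


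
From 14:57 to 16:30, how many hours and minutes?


1h 33m

End time in minutes: 16×60 + 30 = 990
Start time in minutes: 14×60 + 57 = 897
Difference = 990 - 897 = 93 minutes
= 1 hours 33 minutes


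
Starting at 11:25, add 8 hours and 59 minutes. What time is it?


20:24

Start: 685 minutes from midnight
Add: 539 minutes
Total: 1224 minutes
Hours: 1224 ÷ 60 = 20 remainder 24


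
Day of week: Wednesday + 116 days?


Start: Wednesday (index 2)
(2 + 116) mod 7
= 118 mod 7
= 6
Index 6 → Sunday

Sunday


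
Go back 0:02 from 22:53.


Start: 1373 minutes from midnight
Subtract: 2 minutes
Remaining: 1373 - 2 = 1371
Hours: 22, Minutes: 51

22:51


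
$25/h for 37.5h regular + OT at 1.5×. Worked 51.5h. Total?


$1462.50

Regular: 37.5h × $25 = $937.50
Overtime: 51.5 - 37.5 = 14.0h
OT pay: 14.0h × $25 × 1.5 = $525.00
Total = $937.50 + $525.00 = $1462.50


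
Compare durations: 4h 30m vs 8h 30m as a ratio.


9:17 (0.53)

Duration 1: 270 minutes
Duration 2: 510 minutes
Ratio = 270:510
GCD = 30
Simplified = 9:17
As a decimal: 9/17 ≈ 0.53


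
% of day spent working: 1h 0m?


Time: 60 minutes
Day: 1440 minutes
Percentage = (60/1440) × 100 ≈ 4.2%

4.2%


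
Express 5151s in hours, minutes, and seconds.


1h 25m 51s

Hours: 5151 ÷ 3600 = 1 remainder 1551
Minutes: 1551 ÷ 60 = 25 remainder 51
Seconds: 51


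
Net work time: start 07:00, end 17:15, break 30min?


Total time = (17×60+15) - (7×60+0)
= 1035 - 420 = 615 min
Minus break: 615 - 30 = 585 min
= 9h 45m

9h 45m (585 minutes)


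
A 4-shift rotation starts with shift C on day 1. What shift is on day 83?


Shifts: A, B, C, D
Start: C (index 2)
Day 83: (2 + 83 - 1) mod 4
= 84 mod 4
= 0
Index 0 → shift A

Shift A


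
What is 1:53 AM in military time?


Input: 1:53 AM
AM hour stays: 1

01:53


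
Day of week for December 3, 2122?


Zeller's congruence:
q=3, m=12, k=22, j=21
h = (3 + ⌊13×13/5⌋ + 22 + ⌊22/4⌋ + ⌊21/4⌋ - 2×21) mod 7
= (3 + 33 + 22 + 5 + 5 - 42) mod 7
= 26 mod 7 = 5
h=5 → Thursday

Thursday


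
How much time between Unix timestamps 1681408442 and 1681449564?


Difference = 1681449564 - 1681408442 = 41122 seconds
In hours: 41122 / 3600 ≈ 11.4
In days: 41122 / 86400 ≈ 0.48

41122 seconds (11.4 hours / 0.48 days)


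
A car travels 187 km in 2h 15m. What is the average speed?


83.1 km/h

Distance: 187 km
Time: 2h 15m = 135 min = 135/60 = 9/4 hours
Speed = 187 ÷ (9/4) = 187 × 4 / 9 = 748/9 ≈ 83.1 km/h


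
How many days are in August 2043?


Month: August (month 8)
August has 31 days

31 days


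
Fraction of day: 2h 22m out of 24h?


0.0986 (9.86%)

Total minutes: 2×60 + 22 = 142
Day = 24×60 = 1440 minutes
Fraction = 142/1440 ≈ 0.0986
As a percentage: 142/1440 × 100 ≈ 9.86%


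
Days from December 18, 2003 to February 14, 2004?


58 days

From December 18, 2003 to February 14, 2004
Rest of December 2003: 31 - 18 = 13
Full months: January 31
Days into February 2004: 14
Total = 13 + 31 + 14 = 58 days


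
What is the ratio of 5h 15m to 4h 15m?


Duration 1: 315 minutes
Duration 2: 255 minutes
Ratio = 315:255
GCD = 15
Simplified = 21:17
As a decimal: 21/17 ≈ 1.24

21:17 (1.24)


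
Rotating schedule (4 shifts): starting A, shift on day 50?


Shifts: A, B, C, D
Start: A (index 0)
Day 50: (0 + 50 - 1) mod 4
= 49 mod 4
= 1
Index 1 → shift B

Shift B


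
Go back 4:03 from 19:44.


Start: 1184 minutes from midnight
Subtract: 243 minutes
Remaining: 1184 - 243 = 941
Hours: 15, Minutes: 41

15:41


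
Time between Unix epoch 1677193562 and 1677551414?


357852 seconds (99.4 hours / 4.14 days)

Difference = 1677551414 - 1677193562 = 357852 seconds
In hours: 357852 / 3600 ≈ 99.4
In days: 357852 / 86400 ≈ 4.14


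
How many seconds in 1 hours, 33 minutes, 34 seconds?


5614 seconds

Hours: 1 × 3600 = 3600
Minutes: 33 × 60 = 1980
Seconds: 34
Total = 3600 + 1980 + 34 = 5614


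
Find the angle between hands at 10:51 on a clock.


19.5°

Hour hand = 10×30 + 51×0.5 = 325.5°
Minute hand = 51×6 = 306°
Difference = |325.5 - 306| = 19.5°


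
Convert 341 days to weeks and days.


Weeks: 341 ÷ 7 = 48 remainder 5

48 weeks 5 days


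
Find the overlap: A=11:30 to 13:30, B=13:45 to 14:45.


Meeting A: 690-810 (in minutes from midnight)
Meeting B: 825-885
Overlap start = max(690, 825) = 825
Overlap end = min(810, 885) = 810
Overlap = max(0, 810 - 825) = 0 min

0 minutes


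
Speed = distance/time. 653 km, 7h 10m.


91.1 km/h

Distance: 653 km
Time: 7h 10m = 430 min = 430/60 = 43/6 hours
Speed = 653 ÷ (43/6) = 653 × 6 / 43 = 3918/43 ≈ 91.1 km/h


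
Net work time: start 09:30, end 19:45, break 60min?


Total time = (19×60+45) - (9×60+30)
= 1185 - 570 = 615 min
Minus break: 615 - 60 = 555 min
= 9h 15m

9h 15m (555 minutes)


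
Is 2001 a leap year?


No

Rules: divisible by 4 AND (not by 100 OR by 400)
2001 ÷ 4 = 500 remainder 1 → not divisible by 4
Not divisible by 4 → not a leap year


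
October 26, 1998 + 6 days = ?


November 1, 1998

Start: October 26, 1998
Add 6 days
October 26 → November 1: 31 - 26 + 1 = 6 days (6 - 6 = 0 left)
Land exactly on November 1, 1998


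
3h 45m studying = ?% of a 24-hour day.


Time: 225 minutes
Day: 1440 minutes
Percentage = (225/1440) × 100 ≈ 15.6%

15.6%


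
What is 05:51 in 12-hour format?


5:51 AM

Hour: 5
5 < 12 → AM


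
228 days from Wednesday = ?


Sunday

Start: Wednesday (index 2)
(2 + 228) mod 7
= 230 mod 7
= 6
Index 6 → Sunday


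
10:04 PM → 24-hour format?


Input: 10:04 PM
PM: 10 + 12 = 22

22:04


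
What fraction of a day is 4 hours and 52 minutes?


Total minutes: 4×60 + 52 = 292
Day = 24×60 = 1440 minutes
Fraction = 292/1440 ≈ 0.2028
As a percentage: 292/1440 × 100 ≈ 20.28%

0.2028 (20.28%)


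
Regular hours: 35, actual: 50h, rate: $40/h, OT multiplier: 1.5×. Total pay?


$2300.00

Regular: 35h × $40 = $1400.00
Overtime: 50 - 35 = 15h
OT pay: 15h × $40 × 1.5 = $900.00
Total = $1400.00 + $900.00 = $2300.00


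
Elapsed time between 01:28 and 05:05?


3h 37m

End time in minutes: 5×60 + 5 = 305
Start time in minutes: 1×60 + 28 = 88
Difference = 305 - 88 = 217 minutes
= 3 hours 37 minutes


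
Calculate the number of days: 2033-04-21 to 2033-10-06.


From April 21, 2033 to October 6, 2033
Rest of April 2033: 30 - 21 = 9
Full months: May 31, June 30, July 31, August 31, September 30
Days into October 2033: 6
Total = 9 + 31 + 30 + 31 + 31 + 30 + 6 = 168 days

168 days


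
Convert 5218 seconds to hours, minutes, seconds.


1h 26m 58s

Hours: 5218 ÷ 3600 = 1 remainder 1618
Minutes: 1618 ÷ 60 = 26 remainder 58
Seconds: 58


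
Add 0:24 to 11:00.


Start: 660 minutes from midnight
Add: 24 minutes
Total: 684 minutes
Hours: 684 ÷ 60 = 11 remainder 24

11:24


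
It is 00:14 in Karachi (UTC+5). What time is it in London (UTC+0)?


Time difference = UTC+0 - UTC+5 = -5 hours
New hour = (0 -5) mod 24
= -5 mod 24 = 19
Minutes unchanged → 19:14; -5 < 0 → previous day

19:14 (previous day)


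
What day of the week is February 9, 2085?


Friday

Zeller's congruence:
q=9, m=14, k=84, j=20
h = (9 + ⌊13×15/5⌋ + 84 + ⌊84/4⌋ + ⌊20/4⌋ - 2×20) mod 7
= (9 + 39 + 84 + 21 + 5 - 40) mod 7
= 118 mod 7 = 6
h=6 → Friday


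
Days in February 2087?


Month: February (month 2)
February: 28 or 29 (leap year)
2087 leap year? No

28 days


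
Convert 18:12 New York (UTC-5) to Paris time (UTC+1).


Time difference = UTC+1 - UTC-5 = +6 hours
New hour = (18 + 6) mod 24
= 24 mod 24 = 0
Minutes unchanged → 00:12; 24 ≥ 24 → next day

00:12 (next day)


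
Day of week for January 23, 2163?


Zeller's congruence:
q=23, m=13, k=62, j=21
h = (23 + ⌊13×14/5⌋ + 62 + ⌊62/4⌋ + ⌊21/4⌋ - 2×21) mod 7
= (23 + 36 + 62 + 15 + 5 - 42) mod 7
= 99 mod 7 = 1
h=1 → Sunday

Sunday


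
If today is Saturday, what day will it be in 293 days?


Start: Saturday (index 5)
(5 + 293) mod 7
= 298 mod 7
= 4
Index 4 → Friday

Friday


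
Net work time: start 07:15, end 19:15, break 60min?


Total time = (19×60+15) - (7×60+15)
= 1155 - 435 = 720 min
Minus break: 720 - 60 = 660 min
= 11h 0m

11h 0m (660 minutes)


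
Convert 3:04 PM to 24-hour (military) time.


15:04

Input: 3:04 PM
PM: 3 + 12 = 15


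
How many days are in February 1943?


Month: February (month 2)
February: 28 or 29 (leap year)
1943 leap year? No

28 days


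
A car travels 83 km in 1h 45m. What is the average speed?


Distance: 83 km
Time: 1h 45m = 105 min = 105/60 = 7/4 hours
Speed = 83 ÷ (7/4) = 83 × 4 / 7 = 332/7 ≈ 47.4 km/h

47.4 km/h


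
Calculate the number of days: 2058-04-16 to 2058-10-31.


198 days

From April 16, 2058 to October 31, 2058
Rest of April 2058: 30 - 16 = 14
Full months: May 31, June 30, July 31, August 31, September 30
Days into October 2058: 31
Total = 14 + 31 + 30 + 31 + 31 + 30 + 31 = 198 days


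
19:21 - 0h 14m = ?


19:07

Start: 1161 minutes from midnight
Subtract: 14 minutes
Remaining: 1161 - 14 = 1147
Hours: 19, Minutes: 7


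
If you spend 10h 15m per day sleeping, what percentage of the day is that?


42.7%

Time: 615 minutes
Day: 1440 minutes
Percentage = (615/1440) × 100 ≈ 42.7%


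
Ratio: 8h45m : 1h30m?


35:6 (5.83)

Duration 1: 525 minutes
Duration 2: 90 minutes
Ratio = 525:90
GCD = 15
Simplified = 35:6
As a decimal: 35/6 ≈ 5.83


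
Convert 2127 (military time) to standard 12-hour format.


9:27 PM

Hour: 21
21 - 12 = 9 → PM


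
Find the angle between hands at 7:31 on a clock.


39.5°

Hour hand = 7×30 + 31×0.5 = 225.5°
Minute hand = 31×6 = 186°
Difference = |225.5 - 186| = 39.5°


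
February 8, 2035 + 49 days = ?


March 29, 2035

Start: February 8, 2035
Add 49 days
February 8 → March 1: 28 - 8 + 1 = 21 days (49 - 21 = 28 left)
March 1 + 28 = March 29, 2035


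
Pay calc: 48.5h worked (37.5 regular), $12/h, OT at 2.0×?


Regular: 37.5h × $12 = $450.00
Overtime: 48.5 - 37.5 = 11.0h
OT pay: 11.0h × $12 × 2.0 = $264.00
Total = $450.00 + $264.00 = $714.00

$714.00


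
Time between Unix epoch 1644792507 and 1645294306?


Difference = 1645294306 - 1644792507 = 501799 seconds
In hours: 501799 / 3600 ≈ 139.4
In days: 501799 / 86400 ≈ 5.81

501799 seconds (139.4 hours / 5.81 days)


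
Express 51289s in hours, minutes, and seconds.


14h 14m 49s

Hours: 51289 ÷ 3600 = 14 remainder 889
Minutes: 889 ÷ 60 = 14 remainder 49
Seconds: 49


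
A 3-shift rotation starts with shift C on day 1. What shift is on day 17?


Shift A

Shifts: A, B, C
Start: C (index 2)
Day 17: (2 + 17 - 1) mod 3
= 18 mod 3
= 0
Index 0 → shift A


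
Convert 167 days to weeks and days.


23 weeks 6 days

Weeks: 167 ÷ 7 = 23 remainder 6


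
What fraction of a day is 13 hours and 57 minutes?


0.5813 (58.13%)

Total minutes: 13×60 + 57 = 837
Day = 24×60 = 1440 minutes
Fraction = 837/1440 ≈ 0.5813
As a percentage: 837/1440 × 100 ≈ 58.13%


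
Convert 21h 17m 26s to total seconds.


76646 seconds

Hours: 21 × 3600 = 75600
Minutes: 17 × 60 = 1020
Seconds: 26
Total = 75600 + 1020 + 26 = 76646


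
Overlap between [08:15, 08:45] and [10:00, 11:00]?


0 minutes

Meeting A: 495-525 (in minutes from midnight)
Meeting B: 600-660
Overlap start = max(495, 600) = 600
Overlap end = min(525, 660) = 525
Overlap = max(0, 525 - 600) = 0 min


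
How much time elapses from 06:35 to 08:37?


2h 2m

End time in minutes: 8×60 + 37 = 517
Start time in minutes: 6×60 + 35 = 395
Difference = 517 - 395 = 122 minutes
= 2 hours 2 minutes


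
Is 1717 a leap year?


Rules: divisible by 4 AND (not by 100 OR by 400)
1717 ÷ 4 = 429 remainder 1 → not divisible by 4
Not divisible by 4 → not a leap year

No


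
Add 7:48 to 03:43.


11:31

Start: 223 minutes from midnight
Add: 468 minutes
Total: 691 minutes
Hours: 691 ÷ 60 = 11 remainder 31


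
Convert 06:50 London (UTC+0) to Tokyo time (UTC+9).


Time difference = UTC+9 - UTC+0 = +9 hours
New hour = (6 + 9) mod 24
= 15 mod 24 = 15
Minutes unchanged → 15:50

15:50


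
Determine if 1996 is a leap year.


Rules: divisible by 4 AND (not by 100 OR by 400)
1996 ÷ 4 = 499 exactly → divisible by 4
1996 ÷ 100 = 19 remainder 96 → not divisible by 100
Divisible by 4 but not by 100 → leap year

Yes


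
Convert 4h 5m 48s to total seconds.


Hours: 4 × 3600 = 14400
Minutes: 5 × 60 = 300
Seconds: 48
Total = 14400 + 300 + 48 = 14748

14748 seconds


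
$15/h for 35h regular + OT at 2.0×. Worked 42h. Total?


Regular: 35h × $15 = $525.00
Overtime: 42 - 35 = 7h
OT pay: 7h × $15 × 2.0 = $210.00
Total = $525.00 + $210.00 = $735.00

$735.00


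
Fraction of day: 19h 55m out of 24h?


Total minutes: 19×60 + 55 = 1195
Day = 24×60 = 1440 minutes
Fraction = 1195/1440 ≈ 0.8299
As a percentage: 1195/1440 × 100 ≈ 82.99%

0.8299 (82.99%)


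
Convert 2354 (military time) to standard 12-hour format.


11:54 PM

Hour: 23
23 - 12 = 11 → PM


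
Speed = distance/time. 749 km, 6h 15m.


Distance: 749 km
Time: 6h 15m = 375 min = 375/60 = 25/4 hours
Speed = 749 ÷ (25/4) = 749 × 4 / 25 = 2996/25 ≈ 119.8 km/h

119.8 km/h


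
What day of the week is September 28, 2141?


Thursday

Zeller's congruence:
q=28, m=9, k=41, j=21
h = (28 + ⌊13×10/5⌋ + 41 + ⌊41/4⌋ + ⌊21/4⌋ - 2×21) mod 7
= (28 + 26 + 41 + 10 + 5 - 42) mod 7
= 68 mod 7 = 5
h=5 → Thursday


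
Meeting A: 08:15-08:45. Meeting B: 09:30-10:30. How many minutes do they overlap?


0 minutes

Meeting A: 495-525 (in minutes from midnight)
Meeting B: 570-630
Overlap start = max(495, 570) = 570
Overlap end = min(525, 630) = 525
Overlap = max(0, 525 - 570) = 0 min


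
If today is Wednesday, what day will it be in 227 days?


Start: Wednesday (index 2)
(2 + 227) mod 7
= 229 mod 7
= 5
Index 5 → Saturday

Saturday


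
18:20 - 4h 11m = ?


14:09

Start: 1100 minutes from midnight
Subtract: 251 minutes
Remaining: 1100 - 251 = 849
Hours: 14, Minutes: 9


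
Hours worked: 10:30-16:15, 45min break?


5h 0m (300 minutes)

Total time = (16×60+15) - (10×60+30)
= 975 - 630 = 345 min
Minus break: 345 - 45 = 300 min
= 5h 0m


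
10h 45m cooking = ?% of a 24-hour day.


44.8%

Time: 645 minutes
Day: 1440 minutes
Percentage = (645/1440) × 100 ≈ 44.8%


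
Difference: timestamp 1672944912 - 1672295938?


648974 seconds (180.3 hours / 7.51 days)

Difference = 1672944912 - 1672295938 = 648974 seconds
In hours: 648974 / 3600 ≈ 180.3
In days: 648974 / 86400 ≈ 7.51


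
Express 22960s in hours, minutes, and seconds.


6h 22m 40s

Hours: 22960 ÷ 3600 = 6 remainder 1360
Minutes: 1360 ÷ 60 = 22 remainder 40
Seconds: 40


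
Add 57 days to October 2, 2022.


November 28, 2022

Start: October 2, 2022
Add 57 days
October 2 → November 1: 31 - 2 + 1 = 30 days (57 - 30 = 27 left)
November 1 + 27 = November 28, 2022


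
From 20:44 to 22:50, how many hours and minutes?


End time in minutes: 22×60 + 50 = 1370
Start time in minutes: 20×60 + 44 = 1244
Difference = 1370 - 1244 = 126 minutes
= 2 hours 6 minutes

2h 6m


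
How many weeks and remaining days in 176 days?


Weeks: 176 ÷ 7 = 25 remainder 1

25 weeks 1 days


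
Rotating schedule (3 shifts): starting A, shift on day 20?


Shift B

Shifts: A, B, C
Start: A (index 0)
Day 20: (0 + 20 - 1) mod 3
= 19 mod 3
= 1
Index 1 → shift B


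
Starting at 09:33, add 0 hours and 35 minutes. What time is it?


Start: 573 minutes from midnight
Add: 35 minutes
Total: 608 minutes
Hours: 608 ÷ 60 = 10 remainder 8

10:08


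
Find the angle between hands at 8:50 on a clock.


35.0°

Hour hand = 8×30 + 50×0.5 = 265.0°
Minute hand = 50×6 = 300°
Difference = |265.0 - 300| = 35.0°


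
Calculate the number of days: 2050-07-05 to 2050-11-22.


140 days

From July 5, 2050 to November 22, 2050
Rest of July 2050: 31 - 5 = 26
Full months: August 31, September 30, October 31
Days into November 2050: 22
Total = 26 + 31 + 30 + 31 + 22 = 140 days


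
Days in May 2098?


Month: May (month 5)
May has 31 days

31 days


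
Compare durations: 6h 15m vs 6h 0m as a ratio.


25:24 (1.04)

Duration 1: 375 minutes
Duration 2: 360 minutes
Ratio = 375:360
GCD = 15
Simplified = 25:24
As a decimal: 25/24 ≈ 1.04


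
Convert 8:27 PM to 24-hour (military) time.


Input: 8:27 PM
PM: 8 + 12 = 20

20:27


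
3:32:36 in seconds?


Hours: 3 × 3600 = 10800
Minutes: 32 × 60 = 1920
Seconds: 36
Total = 10800 + 1920 + 36 = 12756

12756 seconds


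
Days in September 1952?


Month: September (month 9)
September has 30 days

30 days


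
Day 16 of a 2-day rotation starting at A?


Shifts: A, B
Start: A (index 0)
Day 16: (0 + 16 - 1) mod 2
= 15 mod 2
= 1
Index 1 → shift B

Shift B


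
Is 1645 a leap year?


Rules: divisible by 4 AND (not by 100 OR by 400)
1645 ÷ 4 = 411 remainder 1 → not divisible by 4
Not divisible by 4 → not a leap year

No


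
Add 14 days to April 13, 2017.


Start: April 13, 2017
Add 14 days
April 13 + 14 = April 27, 2017

April 27, 2017


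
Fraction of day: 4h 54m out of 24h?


Total minutes: 4×60 + 54 = 294
Day = 24×60 = 1440 minutes
Fraction = 294/1440 ≈ 0.2042
As a percentage: 294/1440 × 100 ≈ 20.42%

0.2042 (20.42%)


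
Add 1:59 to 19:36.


Start: 1176 minutes from midnight
Add: 119 minutes
Total: 1295 minutes
Hours: 1295 ÷ 60 = 21 remainder 35

21:35


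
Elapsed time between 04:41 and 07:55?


End time in minutes: 7×60 + 55 = 475
Start time in minutes: 4×60 + 41 = 281
Difference = 475 - 281 = 194 minutes
= 3 hours 14 minutes

3h 14m


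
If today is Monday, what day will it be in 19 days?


Start: Monday (index 0)
(0 + 19) mod 7
= 19 mod 7
= 5
Index 5 → Saturday

Saturday


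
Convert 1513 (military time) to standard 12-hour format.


3:13 PM

Hour: 15
15 - 12 = 3 → PM


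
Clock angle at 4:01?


114.5°

Hour hand = 4×30 + 1×0.5 = 120.5°
Minute hand = 1×6 = 6°
Difference = |120.5 - 6| = 114.5°


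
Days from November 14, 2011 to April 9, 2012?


From November 14, 2011 to April 9, 2012
Rest of November 2011: 30 - 14 = 16
Full months: December 31, January 31, February 2012 29, March 31
Days into April 2012: 9
Total = 16 + 31 + 31 + 29 + 31 + 9 = 147 days

147 days


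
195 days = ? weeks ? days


Weeks: 195 ÷ 7 = 27 remainder 6

27 weeks 6 days


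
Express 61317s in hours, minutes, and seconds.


Hours: 61317 ÷ 3600 = 17 remainder 117
Minutes: 117 ÷ 60 = 1 remainder 57
Seconds: 57

17h 1m 57s


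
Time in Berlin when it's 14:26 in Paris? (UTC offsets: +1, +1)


14:26

Time difference = UTC+1 - UTC+1 = +0 hours
New hour = (14 + 0) mod 24
= 14 mod 24 = 14
Minutes unchanged → 14:26


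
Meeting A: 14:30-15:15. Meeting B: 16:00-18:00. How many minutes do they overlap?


Meeting A: 870-915 (in minutes from midnight)
Meeting B: 960-1080
Overlap start = max(870, 960) = 960
Overlap end = min(915, 1080) = 915
Overlap = max(0, 915 - 960) = 0 min

0 minutes


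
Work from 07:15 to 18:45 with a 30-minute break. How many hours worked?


Total time = (18×60+45) - (7×60+15)
= 1125 - 435 = 690 min
Minus break: 690 - 30 = 660 min
= 11h 0m

11h 0m (660 minutes)


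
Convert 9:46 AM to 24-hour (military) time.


09:46

Input: 9:46 AM
AM hour stays: 9


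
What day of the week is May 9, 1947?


Zeller's congruence:
q=9, m=5, k=47, j=19
h = (9 + ⌊13×6/5⌋ + 47 + ⌊47/4⌋ + ⌊19/4⌋ - 2×19) mod 7
= (9 + 15 + 47 + 11 + 4 - 38) mod 7
= 48 mod 7 = 6
h=6 → Friday

Friday


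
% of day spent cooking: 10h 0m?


Time: 600 minutes
Day: 1440 minutes
Percentage = (600/1440) × 100 ≈ 41.7%

41.7%


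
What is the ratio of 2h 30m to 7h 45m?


10:31 (0.32)

Duration 1: 150 minutes
Duration 2: 465 minutes
Ratio = 150:465
GCD = 15
Simplified = 10:31
As a decimal: 10/31 ≈ 0.32


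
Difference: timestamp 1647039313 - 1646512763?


Difference = 1647039313 - 1646512763 = 526550 seconds
In hours: 526550 / 3600 ≈ 146.3
In days: 526550 / 86400 ≈ 6.09

526550 seconds (146.3 hours / 6.09 days)


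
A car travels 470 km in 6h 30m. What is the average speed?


Distance: 470 km
Time: 6h 30m = 390 min = 390/60 = 13/2 hours
Speed = 470 ÷ (13/2) = 470 × 2 / 13 = 940/13 ≈ 72.3 km/h

72.3 km/h


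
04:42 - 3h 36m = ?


01:06

Start: 282 minutes from midnight
Subtract: 216 minutes
Remaining: 282 - 216 = 66
Hours: 1, Minutes: 6


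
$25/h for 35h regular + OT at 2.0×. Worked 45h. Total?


Regular: 35h × $25 = $875.00
Overtime: 45 - 35 = 10h
OT pay: 10h × $25 × 2.0 = $500.00
Total = $875.00 + $500.00 = $1375.00

$1375.00


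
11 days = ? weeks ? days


Weeks: 11 ÷ 7 = 1 remainder 4

1 weeks 4 days


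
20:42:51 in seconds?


Hours: 20 × 3600 = 72000
Minutes: 42 × 60 = 2520
Seconds: 51
Total = 72000 + 2520 + 51 = 74571

74571 seconds


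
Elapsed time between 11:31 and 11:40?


0h 9m

End time in minutes: 11×60 + 40 = 700
Start time in minutes: 11×60 + 31 = 691
Difference = 700 - 691 = 9 minutes
= 0 hours 9 minutes


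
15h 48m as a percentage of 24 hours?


0.6583 (65.83%)

Total minutes: 15×60 + 48 = 948
Day = 24×60 = 1440 minutes
Fraction = 948/1440 ≈ 0.6583
As a percentage: 948/1440 × 100 ≈ 65.83%


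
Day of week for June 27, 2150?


Saturday

Zeller's congruence:
q=27, m=6, k=50, j=21
h = (27 + ⌊13×7/5⌋ + 50 + ⌊50/4⌋ + ⌊21/4⌋ - 2×21) mod 7
= (27 + 18 + 50 + 12 + 5 - 42) mod 7
= 70 mod 7 = 0
h=0 → Saturday


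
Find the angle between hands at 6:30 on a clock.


Hour hand = 6×30 + 30×0.5 = 195.0°
Minute hand = 30×6 = 180°
Difference = |195.0 - 180| = 15.0°

15.0°


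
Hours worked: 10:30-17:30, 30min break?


Total time = (17×60+30) - (10×60+30)
= 1050 - 630 = 420 min
Minus break: 420 - 30 = 390 min
= 6h 30m

6h 30m (390 minutes)


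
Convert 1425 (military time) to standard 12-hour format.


Hour: 14
14 - 12 = 2 → PM

2:25 PM


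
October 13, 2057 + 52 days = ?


Start: October 13, 2057
Add 52 days
October 13 → November 1: 31 - 13 + 1 = 19 days (52 - 19 = 33 left)
November 1 → December 1: 30 - 1 + 1 = 30 days (33 - 30 = 3 left)
December 1 + 3 = December 4, 2057

December 4, 2057


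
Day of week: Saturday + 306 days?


Thursday

Start: Saturday (index 5)
(5 + 306) mod 7
= 311 mod 7
= 3
Index 3 → Thursday


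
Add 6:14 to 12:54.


19:08

Start: 774 minutes from midnight
Add: 374 minutes
Total: 1148 minutes
Hours: 1148 ÷ 60 = 19 remainder 8


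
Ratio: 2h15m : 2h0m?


Duration 1: 135 minutes
Duration 2: 120 minutes
Ratio = 135:120
GCD = 15
Simplified = 9:8
As a decimal: 9/8 ≈ 1.13

9:8 (1.13)


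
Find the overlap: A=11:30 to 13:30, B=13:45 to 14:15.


0 minutes

Meeting A: 690-810 (in minutes from midnight)
Meeting B: 825-855
Overlap start = max(690, 825) = 825
Overlap end = min(810, 855) = 810
Overlap = max(0, 810 - 825) = 0 min


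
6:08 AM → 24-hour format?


Input: 6:08 AM
AM hour stays: 6

06:08


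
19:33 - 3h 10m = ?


16:23

Start: 1173 minutes from midnight
Subtract: 190 minutes
Remaining: 1173 - 190 = 983
Hours: 16, Minutes: 23


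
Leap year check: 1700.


Rules: divisible by 4 AND (not by 100 OR by 400)
1700 ÷ 4 = 425 exactly → divisible by 4
1700 ÷ 100 = 17 exactly → divisible by 100
1700 ÷ 400 = 4 remainder 100 → not divisible by 400
Divisible by 100 but not by 400 → not a leap year

No


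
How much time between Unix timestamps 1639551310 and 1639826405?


275095 seconds (76.4 hours / 3.18 days)

Difference = 1639826405 - 1639551310 = 275095 seconds
In hours: 275095 / 3600 ≈ 76.4
In days: 275095 / 86400 ≈ 3.18


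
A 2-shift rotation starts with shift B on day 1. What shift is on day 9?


Shifts: A, B
Start: B (index 1)
Day 9: (1 + 9 - 1) mod 2
= 9 mod 2
= 1
Index 1 → shift B

Shift B


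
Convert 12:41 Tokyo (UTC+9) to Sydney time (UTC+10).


Time difference = UTC+10 - UTC+9 = +1 hours
New hour = (12 + 1) mod 24
= 13 mod 24 = 13
Minutes unchanged → 13:41

13:41


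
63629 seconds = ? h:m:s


Hours: 63629 ÷ 3600 = 17 remainder 2429
Minutes: 2429 ÷ 60 = 40 remainder 29
Seconds: 29

17h 40m 29s


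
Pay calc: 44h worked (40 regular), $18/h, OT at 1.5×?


Regular: 40h × $18 = $720.00
Overtime: 44 - 40 = 4h
OT pay: 4h × $18 × 1.5 = $108.00
Total = $720.00 + $108.00 = $828.00

$828.00


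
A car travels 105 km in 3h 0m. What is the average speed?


Distance: 105 km
Time: 3 hours
Speed = 105 / 3 = 35.0 km/h

35.0 km/h


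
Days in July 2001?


31 days

Month: July (month 7)
July has 31 days


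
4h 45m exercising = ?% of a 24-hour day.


19.8%

Time: 285 minutes
Day: 1440 minutes
Percentage = (285/1440) × 100 ≈ 19.8%


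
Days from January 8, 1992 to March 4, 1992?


From January 8, 1992 to March 4, 1992
Rest of January 1992: 31 - 8 = 23
Full months: February 1992 29
Days into March 1992: 4
Total = 23 + 29 + 4 = 56 days

56 days


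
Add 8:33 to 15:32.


Start: 932 minutes from midnight
Add: 513 minutes
Total: 1445 minutes
Hours: 1445 ÷ 60 = 24 remainder 5
24 ≥ 24 → 24 - 24 = 0 (next day)

00:05 (next day)


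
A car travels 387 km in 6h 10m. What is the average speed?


62.8 km/h

Distance: 387 km
Time: 6h 10m = 370 min = 370/60 = 37/6 hours
Speed = 387 ÷ (37/6) = 387 × 6 / 37 = 2322/37 ≈ 62.8 km/h


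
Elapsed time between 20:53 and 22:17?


End time in minutes: 22×60 + 17 = 1337
Start time in minutes: 20×60 + 53 = 1253
Difference = 1337 - 1253 = 84 minutes
= 1 hours 24 minutes

1h 24m


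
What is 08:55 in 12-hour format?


8:55 AM

Hour: 8
8 < 12 → AM


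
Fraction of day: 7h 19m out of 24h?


0.3049 (30.49%)

Total minutes: 7×60 + 19 = 439
Day = 24×60 = 1440 minutes
Fraction = 439/1440 ≈ 0.3049
As a percentage: 439/1440 × 100 ≈ 30.49%


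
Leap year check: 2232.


Rules: divisible by 4 AND (not by 100 OR by 400)
2232 ÷ 4 = 558 exactly → divisible by 4
2232 ÷ 100 = 22 remainder 32 → not divisible by 100
Divisible by 4 but not by 100 → leap year

Yes


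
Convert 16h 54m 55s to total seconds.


60895 seconds

Hours: 16 × 3600 = 57600
Minutes: 54 × 60 = 3240
Seconds: 55
Total = 57600 + 3240 + 55 = 60895


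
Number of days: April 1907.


Month: April (month 4)
April has 30 days

30 days


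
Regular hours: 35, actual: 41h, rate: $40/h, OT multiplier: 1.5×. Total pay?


$1760.00

Regular: 35h × $40 = $1400.00
Overtime: 41 - 35 = 6h
OT pay: 6h × $40 × 1.5 = $360.00
Total = $1400.00 + $360.00 = $1760.00


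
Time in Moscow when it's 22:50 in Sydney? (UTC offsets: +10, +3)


Time difference = UTC+3 - UTC+10 = -7 hours
New hour = (22 -7) mod 24
= 15 mod 24 = 15
Minutes unchanged → 15:50

15:50


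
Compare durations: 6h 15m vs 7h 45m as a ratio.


25:31 (0.81)

Duration 1: 375 minutes
Duration 2: 465 minutes
Ratio = 375:465
GCD = 15
Simplified = 25:31
As a decimal: 25/31 ≈ 0.81


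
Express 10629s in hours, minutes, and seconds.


Hours: 10629 ÷ 3600 = 2 remainder 3429
Minutes: 3429 ÷ 60 = 57 remainder 9
Seconds: 9

2h 57m 9s


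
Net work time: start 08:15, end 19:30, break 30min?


10h 45m (645 minutes)

Total time = (19×60+30) - (8×60+15)
= 1170 - 495 = 675 min
Minus break: 675 - 30 = 645 min
= 10h 45m


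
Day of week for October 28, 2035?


Sunday

Zeller's congruence:
q=28, m=10, k=35, j=20
h = (28 + ⌊13×11/5⌋ + 35 + ⌊35/4⌋ + ⌊20/4⌋ - 2×20) mod 7
= (28 + 28 + 35 + 8 + 5 - 40) mod 7
= 64 mod 7 = 1
h=1 → Sunday


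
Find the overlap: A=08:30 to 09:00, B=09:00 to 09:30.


0 minutes

Meeting A: 510-540 (in minutes from midnight)
Meeting B: 540-570
Overlap start = max(510, 540) = 540
Overlap end = min(540, 570) = 540
Overlap = max(0, 540 - 540) = 0 min


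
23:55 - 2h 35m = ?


21:20

Start: 1435 minutes from midnight
Subtract: 155 minutes
Remaining: 1435 - 155 = 1280
Hours: 21, Minutes: 20


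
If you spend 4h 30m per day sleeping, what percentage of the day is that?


18.8%

Time: 270 minutes
Day: 1440 minutes
Percentage = (270/1440) × 100 ≈ 18.8%


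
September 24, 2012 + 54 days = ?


Start: September 24, 2012
Add 54 days
September 24 → October 1: 30 - 24 + 1 = 7 days (54 - 7 = 47 left)
October 1 → November 1: 31 - 1 + 1 = 31 days (47 - 31 = 16 left)
November 1 + 16 = November 17, 2012

November 17, 2012


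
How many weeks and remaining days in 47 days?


6 weeks 5 days

Weeks: 47 ÷ 7 = 6 remainder 5


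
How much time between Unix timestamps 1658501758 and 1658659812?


158054 seconds (43.9 hours / 1.83 days)

Difference = 1658659812 - 1658501758 = 158054 seconds
In hours: 158054 / 3600 ≈ 43.9
In days: 158054 / 86400 ≈ 1.83


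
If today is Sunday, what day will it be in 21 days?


Start: Sunday (index 6)
(6 + 21) mod 7
= 27 mod 7
= 6
Index 6 → Sunday

Sunday


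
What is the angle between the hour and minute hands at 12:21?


115.5°

Hour hand (12 ≡ 0 on the dial): 0×30 + 21×0.5 = 10.5°
Minute hand = 21×6 = 126°
Difference = |10.5 - 126| = 115.5°


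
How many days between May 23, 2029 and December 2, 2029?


193 days

From May 23, 2029 to December 2, 2029
Rest of May 2029: 31 - 23 = 8
Full months: June 30, July 31, August 31, September 30, October 31, November 30
Days into December 2029: 2
Total = 8 + 30 + 31 + 31 + 30 + 31 + 30 + 2 = 193 days


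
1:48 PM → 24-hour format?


13:48

Input: 1:48 PM
PM: 1 + 12 = 13


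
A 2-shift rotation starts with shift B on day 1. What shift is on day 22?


Shift A

Shifts: A, B
Start: B (index 1)
Day 22: (1 + 22 - 1) mod 2
= 22 mod 2
= 0
Index 0 → shift A


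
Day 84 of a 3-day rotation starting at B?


Shifts: A, B, C
Start: B (index 1)
Day 84: (1 + 84 - 1) mod 3
= 84 mod 3
= 0
Index 0 → shift A

Shift A


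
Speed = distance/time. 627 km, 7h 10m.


Distance: 627 km
Time: 7h 10m = 430 min = 430/60 = 43/6 hours
Speed = 627 ÷ (43/6) = 627 × 6 / 43 = 3762/43 ≈ 87.5 km/h

87.5 km/h


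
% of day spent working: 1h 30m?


Time: 90 minutes
Day: 1440 minutes
Percentage = (90/1440) × 100 ≈ 6.3%

6.3%


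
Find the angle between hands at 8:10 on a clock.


Hour hand = 8×30 + 10×0.5 = 245.0°
Minute hand = 10×6 = 60°
Difference = |245.0 - 60| = 185.0°
Since > 180°: 360 - 185.0 = 175.0°

175.0°


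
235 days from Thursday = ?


Monday

Start: Thursday (index 3)
(3 + 235) mod 7
= 238 mod 7
= 0
Index 0 → Monday


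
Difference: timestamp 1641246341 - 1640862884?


Difference = 1641246341 - 1640862884 = 383457 seconds
In hours: 383457 / 3600 ≈ 106.5
In days: 383457 / 86400 ≈ 4.44

383457 seconds (106.5 hours / 4.44 days)


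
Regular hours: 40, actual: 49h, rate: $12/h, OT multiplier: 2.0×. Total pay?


Regular: 40h × $12 = $480.00
Overtime: 49 - 40 = 9h
OT pay: 9h × $12 × 2.0 = $216.00
Total = $480.00 + $216.00 = $696.00

$696.00


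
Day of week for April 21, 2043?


Tuesday

Zeller's congruence:
q=21, m=4, k=43, j=20
h = (21 + ⌊13×5/5⌋ + 43 + ⌊43/4⌋ + ⌊20/4⌋ - 2×20) mod 7
= (21 + 13 + 43 + 10 + 5 - 40) mod 7
= 52 mod 7 = 3
h=3 → Tuesday


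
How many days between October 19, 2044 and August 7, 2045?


292 days

From October 19, 2044 to August 7, 2045
Rest of October 2044: 31 - 19 = 12
Full months: November 30, December 31, January 31, February 2045 28, March 31, April 30, May 31, June 30, July 31
Days into August 2045: 7
Total = 12 + 30 + 31 + 31 + 28 + 31 + 30 + 31 + 30 + 31 + 7 = 292 days


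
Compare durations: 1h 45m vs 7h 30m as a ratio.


7:30 (0.23)

Duration 1: 105 minutes
Duration 2: 450 minutes
Ratio = 105:450
GCD = 15
Simplified = 7:30
As a decimal: 7/30 ≈ 0.23


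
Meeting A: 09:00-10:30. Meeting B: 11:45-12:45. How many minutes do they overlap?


0 minutes

Meeting A: 540-630 (in minutes from midnight)
Meeting B: 705-765
Overlap start = max(540, 705) = 705
Overlap end = min(630, 765) = 630
Overlap = max(0, 630 - 705) = 0 min


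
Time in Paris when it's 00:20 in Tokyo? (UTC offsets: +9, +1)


16:20 (previous day)

Time difference = UTC+1 - UTC+9 = -8 hours
New hour = (0 -8) mod 24
= -8 mod 24 = 16
Minutes unchanged → 16:20; -8 < 0 → previous day


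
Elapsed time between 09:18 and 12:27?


3h 9m

End time in minutes: 12×60 + 27 = 747
Start time in minutes: 9×60 + 18 = 558
Difference = 747 - 558 = 189 minutes
= 3 hours 9 minutes


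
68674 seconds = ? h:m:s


19h 4m 34s

Hours: 68674 ÷ 3600 = 19 remainder 274
Minutes: 274 ÷ 60 = 4 remainder 34
Seconds: 34


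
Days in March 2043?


Month: March (month 3)
March has 31 days

31 days


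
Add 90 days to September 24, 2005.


Start: September 24, 2005
Add 90 days
September 24 → October 1: 30 - 24 + 1 = 7 days (90 - 7 = 83 left)
October 1 → November 1: 31 - 1 + 1 = 31 days (83 - 31 = 52 left)
November 1 → December 1: 30 - 1 + 1 = 30 days (52 - 30 = 22 left)
December 1 + 22 = December 23, 2005

December 23, 2005


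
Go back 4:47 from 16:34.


11:47

Start: 994 minutes from midnight
Subtract: 287 minutes
Remaining: 994 - 287 = 707
Hours: 11, Minutes: 47


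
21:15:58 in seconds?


Hours: 21 × 3600 = 75600
Minutes: 15 × 60 = 900
Seconds: 58
Total = 75600 + 900 + 58 = 76558

76558 seconds


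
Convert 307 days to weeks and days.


Weeks: 307 ÷ 7 = 43 remainder 6

43 weeks 6 days


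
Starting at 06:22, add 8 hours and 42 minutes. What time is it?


Start: 382 minutes from midnight
Add: 522 minutes
Total: 904 minutes
Hours: 904 ÷ 60 = 15 remainder 4

15:04


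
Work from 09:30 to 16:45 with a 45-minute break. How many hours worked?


6h 30m (390 minutes)

Total time = (16×60+45) - (9×60+30)
= 1005 - 570 = 435 min
Minus break: 435 - 45 = 390 min
= 6h 30m


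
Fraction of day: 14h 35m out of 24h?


0.6076 (60.76%)

Total minutes: 14×60 + 35 = 875
Day = 24×60 = 1440 minutes
Fraction = 875/1440 ≈ 0.6076
As a percentage: 875/1440 × 100 ≈ 60.76%


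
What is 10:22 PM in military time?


22:22

Input: 10:22 PM
PM: 10 + 12 = 22


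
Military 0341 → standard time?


3:41 AM

Hour: 3
3 < 12 → AM


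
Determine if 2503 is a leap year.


No

Rules: divisible by 4 AND (not by 100 OR by 400)
2503 ÷ 4 = 625 remainder 3 → not divisible by 4
Not divisible by 4 → not a leap year


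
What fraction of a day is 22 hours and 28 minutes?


Total minutes: 22×60 + 28 = 1348
Day = 24×60 = 1440 minutes
Fraction = 1348/1440 ≈ 0.9361
As a percentage: 1348/1440 × 100 ≈ 93.61%

0.9361 (93.61%)


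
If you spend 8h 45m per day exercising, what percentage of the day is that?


36.5%

Time: 525 minutes
Day: 1440 minutes
Percentage = (525/1440) × 100 ≈ 36.5%


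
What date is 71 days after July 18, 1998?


September 27, 1998

Start: July 18, 1998
Add 71 days
July 18 → August 1: 31 - 18 + 1 = 14 days (71 - 14 = 57 left)
August 1 → September 1: 31 - 1 + 1 = 31 days (57 - 31 = 26 left)
September 1 + 26 = September 27, 1998


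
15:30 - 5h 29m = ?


10:01

Start: 930 minutes from midnight
Subtract: 329 minutes
Remaining: 930 - 329 = 601
Hours: 10, Minutes: 1


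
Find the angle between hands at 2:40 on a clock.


160.0°

Hour hand = 2×30 + 40×0.5 = 80.0°
Minute hand = 40×6 = 240°
Difference = |80.0 - 240| = 160.0°


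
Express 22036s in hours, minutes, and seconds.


6h 7m 16s

Hours: 22036 ÷ 3600 = 6 remainder 436
Minutes: 436 ÷ 60 = 7 remainder 16
Seconds: 16


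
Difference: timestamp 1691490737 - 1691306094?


184643 seconds (51.3 hours / 2.14 days)

Difference = 1691490737 - 1691306094 = 184643 seconds
In hours: 184643 / 3600 ≈ 51.3
In days: 184643 / 86400 ≈ 2.14


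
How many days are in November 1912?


Month: November (month 11)
November has 30 days

30 days


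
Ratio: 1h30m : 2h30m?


3:5 (0.60)

Duration 1: 90 minutes
Duration 2: 150 minutes
Ratio = 90:150
GCD = 30
Simplified = 3:5
As a decimal: 3/5 = 0.60
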